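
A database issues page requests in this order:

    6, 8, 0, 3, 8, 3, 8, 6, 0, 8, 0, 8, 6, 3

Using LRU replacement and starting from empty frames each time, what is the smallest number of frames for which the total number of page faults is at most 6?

4

f=1: 14 faults
f=2: 10 faults
f=3: 7 faults
f=4: 4 faults
Smallest f with faults ≤ 6 is 4.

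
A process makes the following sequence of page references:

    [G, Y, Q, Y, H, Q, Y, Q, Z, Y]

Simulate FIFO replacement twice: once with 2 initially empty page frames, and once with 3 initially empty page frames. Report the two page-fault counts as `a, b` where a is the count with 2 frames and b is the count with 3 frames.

8, 6

2 frames: F F F . F . F F F F → 8 faults.
3 frames: F F F . F . . . F F → 6 faults.
6 < 8: adding a frame reduced faults, as is typical.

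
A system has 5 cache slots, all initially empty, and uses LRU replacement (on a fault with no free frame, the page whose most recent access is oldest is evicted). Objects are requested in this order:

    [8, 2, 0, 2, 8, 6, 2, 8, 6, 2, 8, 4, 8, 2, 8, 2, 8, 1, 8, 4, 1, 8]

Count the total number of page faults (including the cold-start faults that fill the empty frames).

6

8 → miss, frames [8]
2 → miss, frames [8, 2]
0 → miss, frames [8, 2, 0]
2 → hit
8 → hit
6 → miss, frames [0, 2, 8, 6]
2 → hit
8 → hit
6 → hit
2 → hit
8 → hit
4 → miss, frames [0, 6, 2, 8, 4]
8 → hit
2 → hit
8 → hit
2 → hit
8 → hit
1 → miss, evict 0, frames [6, 4, 2, 8, 1]
8 → hit
4 → hit
1 → hit
8 → hit
Page faults: 6.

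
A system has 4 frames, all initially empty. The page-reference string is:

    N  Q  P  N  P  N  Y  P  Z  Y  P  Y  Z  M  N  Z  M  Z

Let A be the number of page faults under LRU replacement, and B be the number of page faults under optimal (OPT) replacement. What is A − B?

Under LRU: F F F . . . F . F . . . . F F . . . → 7 faults.
Under OPT: F F F . . . F . F . . . . F . . . . → 6 faults.
A − B = 7 − 6 = 1.

1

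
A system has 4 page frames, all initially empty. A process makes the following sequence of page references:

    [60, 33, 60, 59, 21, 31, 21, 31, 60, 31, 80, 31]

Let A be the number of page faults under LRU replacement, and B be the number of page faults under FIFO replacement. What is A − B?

-1

Under LRU: F F . F F F . . . . F . → 6 faults.
Under FIFO: F F . F F F . . F . F . → 7 faults.
A − B = 6 − 7 = -1.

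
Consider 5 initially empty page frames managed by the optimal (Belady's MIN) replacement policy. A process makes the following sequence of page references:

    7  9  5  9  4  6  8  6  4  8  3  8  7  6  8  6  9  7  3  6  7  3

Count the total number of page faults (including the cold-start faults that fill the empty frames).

7 -> miss, frames {7}
9 -> miss, frames {7,9}
5 -> miss, frames {7,9,5}
9 -> hit
4 -> miss, frames {7,9,5,4}
6 -> miss, frames {7,9,5,4,6}
8 -> miss, evict 5, frames {7,9,4,6,8}
6 -> hit
4 -> hit
8 -> hit
3 -> miss, evict 4, frames {7,9,6,8,3}
8 -> hit
7 -> hit
6 -> hit
8 -> hit
6 -> hit
9 -> hit
7 -> hit
3 -> hit
6 -> hit
7 -> hit
3 -> hit
Page faults: 7.

7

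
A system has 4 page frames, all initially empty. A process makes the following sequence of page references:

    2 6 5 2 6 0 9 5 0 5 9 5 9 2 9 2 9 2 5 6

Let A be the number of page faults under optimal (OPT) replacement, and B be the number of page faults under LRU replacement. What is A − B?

Under OPT: F F F . . F F . . . . . . . . . . . . F → 6 faults.
Under LRU: F F F . . F F F . . . . . F . . . . . F → 8 faults.
A − B = 6 − 8 = -2.

-2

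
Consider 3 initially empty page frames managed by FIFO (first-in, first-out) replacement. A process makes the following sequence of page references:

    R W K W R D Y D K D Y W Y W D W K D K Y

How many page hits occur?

R → miss, frames (R)
W → miss, frames (R W)
K → miss, frames (R W K)
W → hit
R → hit
D → miss, evict R, frames (W K D)
Y → miss, evict W, frames (K D Y)
D → hit
K → hit
D → hit
Y → hit
W → miss, evict K, frames (D Y W)
Y → hit
W → hit
D → hit
W → hit
K → miss, evict D, frames (Y W K)
D → miss, evict Y, frames (W K D)
K → hit
Y → miss, evict W, frames (K D Y)
Hits: 11.

11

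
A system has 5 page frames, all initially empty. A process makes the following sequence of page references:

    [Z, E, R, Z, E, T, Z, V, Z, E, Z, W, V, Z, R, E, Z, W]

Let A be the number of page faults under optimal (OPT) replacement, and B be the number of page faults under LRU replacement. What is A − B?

Under OPT: F F F . . F . F . . . F . . . . . . → 6 faults.
Under LRU: F F F . . F . F . . . F . . F . . . → 7 faults.
A − B = 6 − 7 = -1.

-1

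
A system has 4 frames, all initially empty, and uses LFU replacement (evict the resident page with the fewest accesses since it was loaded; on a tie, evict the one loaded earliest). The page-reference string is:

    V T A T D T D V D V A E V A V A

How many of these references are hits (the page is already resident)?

10

V -> miss, frames [V]
T -> miss, frames [V, T]
A -> miss, frames [V, T, A]
T -> hit
D -> miss, frames [V, T, A, D]
T -> hit
D -> hit
V -> hit
D -> hit
V -> hit
A -> hit
E -> miss, evict A, frames [V, T, D, E]
V -> hit
A -> miss, evict E, frames [V, T, D, A]
V -> hit
A -> hit
Hits: 10.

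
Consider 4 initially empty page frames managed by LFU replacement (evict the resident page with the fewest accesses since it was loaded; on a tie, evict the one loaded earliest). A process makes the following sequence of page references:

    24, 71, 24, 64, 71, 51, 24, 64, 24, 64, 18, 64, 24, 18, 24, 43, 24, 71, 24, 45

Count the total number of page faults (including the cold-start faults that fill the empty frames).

24 -> fault, frames {24}
71 -> fault, frames {24,71}
24 -> hit
64 -> fault, frames {24,71,64}
71 -> hit
51 -> fault, frames {24,71,64,51}
24 -> hit
64 -> hit
24 -> hit
64 -> hit
18 -> fault, evict 51, frames {24,71,64,18}
64 -> hit
24 -> hit
18 -> hit
24 -> hit
43 -> fault, evict 71, frames {24,64,18,43}
24 -> hit
71 -> fault, evict 43, frames {24,64,18,71}
24 -> hit
45 -> fault, evict 71, frames {24,64,18,45}
Page faults: 8.

8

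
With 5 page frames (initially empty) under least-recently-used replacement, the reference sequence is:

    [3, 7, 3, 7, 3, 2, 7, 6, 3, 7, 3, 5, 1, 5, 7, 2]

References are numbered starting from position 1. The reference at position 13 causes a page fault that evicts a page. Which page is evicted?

pos 1: 3 -> fault, frames {3}
pos 2: 7 -> fault, frames {3,7}
pos 3: 3 -> hit
pos 4: 7 -> hit
pos 5: 3 -> hit
pos 6: 2 -> fault, frames {7,3,2}
pos 7: 7 -> hit
pos 8: 6 -> fault, frames {3,2,7,6}
pos 9: 3 -> hit
pos 10: 7 -> hit
pos 11: 3 -> hit
pos 12: 5 -> fault, frames {2,6,7,3,5}
pos 13: 1 -> fault, evict 2, frames {6,7,3,5,1}
At position 13, page 2 is evicted.

2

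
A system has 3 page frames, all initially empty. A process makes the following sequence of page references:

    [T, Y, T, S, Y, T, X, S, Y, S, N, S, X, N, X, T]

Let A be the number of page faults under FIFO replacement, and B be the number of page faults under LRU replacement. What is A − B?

Under FIFO: F F . F . . F . . . F . . . . F → 6 faults.
Under LRU: F F . F . . F F F . F . F . . F → 9 faults.
A − B = 6 − 9 = -3.

-3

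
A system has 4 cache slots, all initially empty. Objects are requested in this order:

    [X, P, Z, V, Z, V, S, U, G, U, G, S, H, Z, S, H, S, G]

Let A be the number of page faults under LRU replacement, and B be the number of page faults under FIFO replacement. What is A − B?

-1

Under LRU: F F F F . . F F F . . . F F . . . . → 9 faults.
Under FIFO: F F F F . . F F F . . . F F F . . . → 10 faults.
A − B = 9 − 10 = -1.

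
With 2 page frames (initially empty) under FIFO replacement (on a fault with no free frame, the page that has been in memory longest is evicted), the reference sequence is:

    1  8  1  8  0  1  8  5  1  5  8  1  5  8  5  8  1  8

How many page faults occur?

11

1 -> miss, frames (1)
8 -> miss, frames (1 8)
1 -> hit
8 -> hit
0 -> miss, evict 1, frames (8 0)
1 -> miss, evict 8, frames (0 1)
8 -> miss, evict 0, frames (1 8)
5 -> miss, evict 1, frames (8 5)
1 -> miss, evict 8, frames (5 1)
5 -> hit
8 -> miss, evict 5, frames (1 8)
1 -> hit
5 -> miss, evict 1, frames (8 5)
8 -> hit
5 -> hit
8 -> hit
1 -> miss, evict 8, frames (5 1)
8 -> miss, evict 5, frames (1 8)
Page faults: 11.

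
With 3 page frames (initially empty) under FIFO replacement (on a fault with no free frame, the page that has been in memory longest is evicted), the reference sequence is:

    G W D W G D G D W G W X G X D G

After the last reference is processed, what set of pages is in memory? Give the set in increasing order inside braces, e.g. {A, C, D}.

G: fault, frames {G}
W: fault, frames {G,W}
D: fault, frames {G,W,D}
W: hit
G: hit
D: hit
G: hit
D: hit
W: hit
G: hit
W: hit
X: fault, evict G, frames {W,D,X}
G: fault, evict W, frames {D,X,G}
X: hit
D: hit
G: hit

{D, G, X}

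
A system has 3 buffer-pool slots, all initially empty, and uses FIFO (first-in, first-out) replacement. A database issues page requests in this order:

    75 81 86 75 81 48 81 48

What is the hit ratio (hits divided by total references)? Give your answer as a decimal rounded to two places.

75 → miss, frames [75]
81 → miss, frames [75, 81]
86 → miss, frames [75, 81, 86]
75 → hit
81 → hit
48 → miss, evict 75, frames [81, 86, 48]
81 → hit
48 → hit
Hits: 4 of 8 references → 4/8 = 0.5000.

0.50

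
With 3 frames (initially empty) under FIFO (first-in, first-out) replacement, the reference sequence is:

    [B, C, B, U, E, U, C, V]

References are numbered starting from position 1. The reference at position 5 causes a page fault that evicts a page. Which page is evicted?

pos 1: B → fault, frames (B)
pos 2: C → fault, frames (B C)
pos 3: B → hit
pos 4: U → fault, frames (B C U)
pos 5: E → fault, evict B, frames (C U E)
At position 5, page B is evicted.

B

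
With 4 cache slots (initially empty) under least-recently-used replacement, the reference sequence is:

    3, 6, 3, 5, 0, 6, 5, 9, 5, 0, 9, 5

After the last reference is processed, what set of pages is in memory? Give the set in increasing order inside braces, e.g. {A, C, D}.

3: fault, frames [3]
6: fault, frames [3, 6]
3: hit
5: fault, frames [6, 3, 5]
0: fault, frames [6, 3, 5, 0]
6: hit
5: hit
9: fault, evict 3, frames [0, 6, 5, 9]
5: hit
0: hit
9: hit
5: hit

{0, 5, 6, 9}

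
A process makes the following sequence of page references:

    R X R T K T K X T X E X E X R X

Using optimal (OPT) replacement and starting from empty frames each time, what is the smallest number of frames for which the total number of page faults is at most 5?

4

f=1: 16 faults
f=2: 7 faults
f=3: 6 faults
f=4: 5 faults
f=5: 5 faults
Smallest f with faults ≤ 5 is 4.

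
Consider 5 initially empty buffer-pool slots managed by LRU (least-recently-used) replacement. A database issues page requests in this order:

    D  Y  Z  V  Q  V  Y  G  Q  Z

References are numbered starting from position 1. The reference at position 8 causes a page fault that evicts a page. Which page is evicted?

pos 1: D: fault, frames {D}
pos 2: Y: fault, frames {D,Y}
pos 3: Z: fault, frames {D,Y,Z}
pos 4: V: fault, frames {D,Y,Z,V}
pos 5: Q: fault, frames {D,Y,Z,V,Q}
pos 6: V: hit
pos 7: Y: hit
pos 8: G: fault, evict D, frames {Z,Q,V,Y,G}
At position 8, page D is evicted.

D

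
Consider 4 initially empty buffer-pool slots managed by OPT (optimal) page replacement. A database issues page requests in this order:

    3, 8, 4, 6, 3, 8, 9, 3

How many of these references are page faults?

5

3 → miss, frames {3}
8 → miss, frames {3,8}
4 → miss, frames {3,8,4}
6 → miss, frames {3,8,4,6}
3 → hit
8 → hit
9 → miss, evict 6, frames {3,8,4,9}
3 → hit
Page faults: 5.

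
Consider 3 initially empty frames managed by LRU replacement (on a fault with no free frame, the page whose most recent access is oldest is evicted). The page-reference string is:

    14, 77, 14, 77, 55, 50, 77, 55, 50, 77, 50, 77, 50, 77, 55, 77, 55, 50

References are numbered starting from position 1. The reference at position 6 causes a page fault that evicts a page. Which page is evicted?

pos 1: 14: fault, frames [14]
pos 2: 77: fault, frames [14, 77]
pos 3: 14: hit
pos 4: 77: hit
pos 5: 55: fault, frames [14, 77, 55]
pos 6: 50: fault, evict 14, frames [77, 55, 50]
At position 6, page 14 is evicted.

14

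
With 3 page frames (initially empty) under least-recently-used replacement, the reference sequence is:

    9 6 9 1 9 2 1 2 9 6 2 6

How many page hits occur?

7

9 → fault, frames (9)
6 → fault, frames (9 6)
9 → hit
1 → fault, frames (6 9 1)
9 → hit
2 → fault, evict 6, frames (1 9 2)
1 → hit
2 → hit
9 → hit
6 → fault, evict 1, frames (2 9 6)
2 → hit
6 → hit
Hits: 7.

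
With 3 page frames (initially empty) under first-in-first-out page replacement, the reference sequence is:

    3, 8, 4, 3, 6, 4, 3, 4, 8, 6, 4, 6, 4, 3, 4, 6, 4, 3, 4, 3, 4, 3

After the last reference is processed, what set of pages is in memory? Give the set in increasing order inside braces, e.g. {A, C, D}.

{3, 4, 6}

3: fault, frames (3)
8: fault, frames (3 8)
4: fault, frames (3 8 4)
3: hit
6: fault, evict 3, frames (8 4 6)
4: hit
3: fault, evict 8, frames (4 6 3)
4: hit
8: fault, evict 4, frames (6 3 8)
6: hit
4: fault, evict 6, frames (3 8 4)
6: fault, evict 3, frames (8 4 6)
4: hit
3: fault, evict 8, frames (4 6 3)
4: hit
6: hit
4: hit
3: hit
4: hit
3: hit
4: hit
3: hit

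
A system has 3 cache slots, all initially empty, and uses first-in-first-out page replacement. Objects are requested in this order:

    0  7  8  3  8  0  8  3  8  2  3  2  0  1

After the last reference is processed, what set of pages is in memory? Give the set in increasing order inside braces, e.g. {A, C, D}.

{0, 1, 2}

0: fault, frames [0]
7: fault, frames [0, 7]
8: fault, frames [0, 7, 8]
3: fault, evict 0, frames [7, 8, 3]
8: hit
0: fault, evict 7, frames [8, 3, 0]
8: hit
3: hit
8: hit
2: fault, evict 8, frames [3, 0, 2]
3: hit
2: hit
0: hit
1: fault, evict 3, frames [0, 2, 1]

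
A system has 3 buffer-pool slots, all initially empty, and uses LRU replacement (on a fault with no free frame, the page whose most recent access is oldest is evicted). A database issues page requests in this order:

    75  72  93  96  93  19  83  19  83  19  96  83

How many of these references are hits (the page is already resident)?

5

75 → fault, frames [75]
72 → fault, frames [75, 72]
93 → fault, frames [75, 72, 93]
96 → fault, evict 75, frames [72, 93, 96]
93 → hit
19 → fault, evict 72, frames [96, 93, 19]
83 → fault, evict 96, frames [93, 19, 83]
19 → hit
83 → hit
19 → hit
96 → fault, evict 93, frames [83, 19, 96]
83 → hit
Hits: 5.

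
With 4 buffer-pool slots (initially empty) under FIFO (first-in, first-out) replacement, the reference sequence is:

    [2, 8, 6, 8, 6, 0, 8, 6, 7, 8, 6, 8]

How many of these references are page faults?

2: miss, frames [2]
8: miss, frames [2, 8]
6: miss, frames [2, 8, 6]
8: hit
6: hit
0: miss, frames [2, 8, 6, 0]
8: hit
6: hit
7: miss, evict 2, frames [8, 6, 0, 7]
8: hit
6: hit
8: hit
Page faults: 5.

5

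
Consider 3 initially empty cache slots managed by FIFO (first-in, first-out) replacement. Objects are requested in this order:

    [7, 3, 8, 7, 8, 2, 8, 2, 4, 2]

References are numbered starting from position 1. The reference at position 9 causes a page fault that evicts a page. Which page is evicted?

pos 1: 7: miss, frames {7}
pos 2: 3: miss, frames {7,3}
pos 3: 8: miss, frames {7,3,8}
pos 4: 7: hit
pos 5: 8: hit
pos 6: 2: miss, evict 7, frames {3,8,2}
pos 7: 8: hit
pos 8: 2: hit
pos 9: 4: miss, evict 3, frames {8,2,4}
At position 9, page 3 is evicted.

3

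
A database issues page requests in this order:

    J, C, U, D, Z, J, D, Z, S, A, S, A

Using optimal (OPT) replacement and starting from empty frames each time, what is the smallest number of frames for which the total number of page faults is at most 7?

f=1: 12 faults
f=2: 8 faults
f=3: 7 faults
f=4: 7 faults
f=5: 7 faults
f=6: 7 faults
f=7: 7 faults
Smallest f with faults ≤ 7 is 3.

3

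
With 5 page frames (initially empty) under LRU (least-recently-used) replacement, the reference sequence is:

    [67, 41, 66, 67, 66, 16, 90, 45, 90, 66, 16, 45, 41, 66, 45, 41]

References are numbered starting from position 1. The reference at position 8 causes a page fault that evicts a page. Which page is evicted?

41

pos 1: 67 -> fault, frames {67}
pos 2: 41 -> fault, frames {67,41}
pos 3: 66 -> fault, frames {67,41,66}
pos 4: 67 -> hit
pos 5: 66 -> hit
pos 6: 16 -> fault, frames {41,67,66,16}
pos 7: 90 -> fault, frames {41,67,66,16,90}
pos 8: 45 -> fault, evict 41, frames {67,66,16,90,45}
At position 8, page 41 is evicted.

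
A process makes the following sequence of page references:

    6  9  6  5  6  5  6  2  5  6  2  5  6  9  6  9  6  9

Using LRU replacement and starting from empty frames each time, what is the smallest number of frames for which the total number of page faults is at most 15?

f=1: 18 faults
f=2: 10 faults
f=3: 5 faults
f=4: 4 faults
Smallest f with faults ≤ 15 is 2.

2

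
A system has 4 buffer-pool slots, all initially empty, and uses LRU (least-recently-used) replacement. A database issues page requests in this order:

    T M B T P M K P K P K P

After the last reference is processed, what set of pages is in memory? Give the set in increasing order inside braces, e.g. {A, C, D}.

T: miss, frames {T}
M: miss, frames {T,M}
B: miss, frames {T,M,B}
T: hit
P: miss, frames {M,B,T,P}
M: hit
K: miss, evict B, frames {T,P,M,K}
P: hit
K: hit
P: hit
K: hit
P: hit

{K, M, P, T}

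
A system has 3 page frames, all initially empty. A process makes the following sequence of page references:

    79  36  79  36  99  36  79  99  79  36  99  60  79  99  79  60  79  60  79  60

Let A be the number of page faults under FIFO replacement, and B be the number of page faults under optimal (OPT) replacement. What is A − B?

Under FIFO: F F . . F . . . . . . F F . . . . . . . → 5 faults.
Under OPT: F F . . F . . . . . . F . . . . . . . . → 4 faults.
A − B = 5 − 4 = 1.

1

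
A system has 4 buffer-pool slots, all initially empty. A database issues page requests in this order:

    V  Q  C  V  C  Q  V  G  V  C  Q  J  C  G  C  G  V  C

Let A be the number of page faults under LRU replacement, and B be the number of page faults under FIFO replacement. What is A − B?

1

Under LRU: F F F . . . . F . . . F . F . . F . → 7 faults.
Under FIFO: F F F . . . . F . . . F . . . . F . → 6 faults.
A − B = 7 − 6 = 1.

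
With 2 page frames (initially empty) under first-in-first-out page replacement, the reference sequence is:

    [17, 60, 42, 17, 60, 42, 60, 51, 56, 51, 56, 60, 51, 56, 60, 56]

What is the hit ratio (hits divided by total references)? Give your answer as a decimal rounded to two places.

17 → miss, frames {17}
60 → miss, frames {17,60}
42 → miss, evict 17, frames {60,42}
17 → miss, evict 60, frames {42,17}
60 → miss, evict 42, frames {17,60}
42 → miss, evict 17, frames {60,42}
60 → hit
51 → miss, evict 60, frames {42,51}
56 → miss, evict 42, frames {51,56}
51 → hit
56 → hit
60 → miss, evict 51, frames {56,60}
51 → miss, evict 56, frames {60,51}
56 → miss, evict 60, frames {51,56}
60 → miss, evict 51, frames {56,60}
56 → hit
Hits: 4 of 16 references → 4/16 = 0.2500.

0.25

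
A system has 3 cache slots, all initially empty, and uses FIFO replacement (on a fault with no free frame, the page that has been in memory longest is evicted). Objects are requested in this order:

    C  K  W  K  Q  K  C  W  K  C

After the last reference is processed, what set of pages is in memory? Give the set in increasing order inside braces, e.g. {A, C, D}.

C: miss, frames (C)
K: miss, frames (C K)
W: miss, frames (C K W)
K: hit
Q: miss, evict C, frames (K W Q)
K: hit
C: miss, evict K, frames (W Q C)
W: hit
K: miss, evict W, frames (Q C K)
C: hit

{C, K, Q}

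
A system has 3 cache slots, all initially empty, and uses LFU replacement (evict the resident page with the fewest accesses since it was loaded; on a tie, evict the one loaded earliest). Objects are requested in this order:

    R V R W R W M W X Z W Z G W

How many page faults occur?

R -> miss, frames (R)
V -> miss, frames (R V)
R -> hit
W -> miss, frames (R V W)
R -> hit
W -> hit
M -> miss, evict V, frames (R W M)
W -> hit
X -> miss, evict M, frames (R W X)
Z -> miss, evict X, frames (R W Z)
W -> hit
Z -> hit
G -> miss, evict Z, frames (R W G)
W -> hit
Page faults: 7.

7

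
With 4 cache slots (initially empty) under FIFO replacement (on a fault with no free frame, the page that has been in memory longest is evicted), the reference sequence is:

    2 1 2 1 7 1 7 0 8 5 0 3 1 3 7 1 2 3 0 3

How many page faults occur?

2 -> miss, frames {2}
1 -> miss, frames {2,1}
2 -> hit
1 -> hit
7 -> miss, frames {2,1,7}
1 -> hit
7 -> hit
0 -> miss, frames {2,1,7,0}
8 -> miss, evict 2, frames {1,7,0,8}
5 -> miss, evict 1, frames {7,0,8,5}
0 -> hit
3 -> miss, evict 7, frames {0,8,5,3}
1 -> miss, evict 0, frames {8,5,3,1}
3 -> hit
7 -> miss, evict 8, frames {5,3,1,7}
1 -> hit
2 -> miss, evict 5, frames {3,1,7,2}
3 -> hit
0 -> miss, evict 3, frames {1,7,2,0}
3 -> miss, evict 1, frames {7,2,0,3}
Page faults: 12.

12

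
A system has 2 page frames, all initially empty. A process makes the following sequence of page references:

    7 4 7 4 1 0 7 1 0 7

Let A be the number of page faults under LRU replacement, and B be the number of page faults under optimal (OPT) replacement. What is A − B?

Under LRU: F F . . F F F F F F → 8 faults.
Under OPT: F F . . F F . F . F → 6 faults.
A − B = 8 − 6 = 2.

2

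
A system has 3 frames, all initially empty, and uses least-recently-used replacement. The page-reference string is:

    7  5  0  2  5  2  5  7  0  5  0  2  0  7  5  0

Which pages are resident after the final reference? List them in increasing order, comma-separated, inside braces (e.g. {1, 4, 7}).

{0, 5, 7}

7 -> fault, frames [7]
5 -> fault, frames [7, 5]
0 -> fault, frames [7, 5, 0]
2 -> fault, evict 7, frames [5, 0, 2]
5 -> hit
2 -> hit
5 -> hit
7 -> fault, evict 0, frames [2, 5, 7]
0 -> fault, evict 2, frames [5, 7, 0]
5 -> hit
0 -> hit
2 -> fault, evict 7, frames [5, 0, 2]
0 -> hit
7 -> fault, evict 5, frames [2, 0, 7]
5 -> fault, evict 2, frames [0, 7, 5]
0 -> hit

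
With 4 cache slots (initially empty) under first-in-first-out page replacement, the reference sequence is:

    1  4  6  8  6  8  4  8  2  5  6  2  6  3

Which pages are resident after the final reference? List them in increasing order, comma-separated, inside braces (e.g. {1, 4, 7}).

{2, 3, 5, 8}

1 → fault, frames [1]
4 → fault, frames [1, 4]
6 → fault, frames [1, 4, 6]
8 → fault, frames [1, 4, 6, 8]
6 → hit
8 → hit
4 → hit
8 → hit
2 → fault, evict 1, frames [4, 6, 8, 2]
5 → fault, evict 4, frames [6, 8, 2, 5]
6 → hit
2 → hit
6 → hit
3 → fault, evict 6, frames [8, 2, 5, 3]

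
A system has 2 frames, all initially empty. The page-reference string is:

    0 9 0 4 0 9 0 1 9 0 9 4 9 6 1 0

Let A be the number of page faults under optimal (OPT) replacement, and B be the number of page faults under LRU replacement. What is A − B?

-1

Under OPT: F F . F . F . F . F . F . F F F → 10 faults.
Under LRU: F F . F . F . F F F . F . F F F → 11 faults.
A − B = 10 − 11 = -1.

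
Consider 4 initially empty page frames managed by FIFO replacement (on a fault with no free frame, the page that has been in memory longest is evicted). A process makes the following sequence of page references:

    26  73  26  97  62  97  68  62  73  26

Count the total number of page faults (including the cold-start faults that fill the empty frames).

26: miss, frames [26]
73: miss, frames [26, 73]
26: hit
97: miss, frames [26, 73, 97]
62: miss, frames [26, 73, 97, 62]
97: hit
68: miss, evict 26, frames [73, 97, 62, 68]
62: hit
73: hit
26: miss, evict 73, frames [97, 62, 68, 26]
Page faults: 6.

6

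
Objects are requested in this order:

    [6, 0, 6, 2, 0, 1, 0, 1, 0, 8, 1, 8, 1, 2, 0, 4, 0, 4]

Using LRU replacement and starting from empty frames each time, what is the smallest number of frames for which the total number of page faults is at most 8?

f=1: 18 faults
f=2: 10 faults
f=3: 8 faults
f=4: 6 faults
f=5: 6 faults
f=6: 6 faults
Smallest f with faults ≤ 8 is 3.

3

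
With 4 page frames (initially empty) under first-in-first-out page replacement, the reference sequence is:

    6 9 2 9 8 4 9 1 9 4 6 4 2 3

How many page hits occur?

6 → miss, frames [6]
9 → miss, frames [6, 9]
2 → miss, frames [6, 9, 2]
9 → hit
8 → miss, frames [6, 9, 2, 8]
4 → miss, evict 6, frames [9, 2, 8, 4]
9 → hit
1 → miss, evict 9, frames [2, 8, 4, 1]
9 → miss, evict 2, frames [8, 4, 1, 9]
4 → hit
6 → miss, evict 8, frames [4, 1, 9, 6]
4 → hit
2 → miss, evict 4, frames [1, 9, 6, 2]
3 → miss, evict 1, frames [9, 6, 2, 3]
Hits: 4.

4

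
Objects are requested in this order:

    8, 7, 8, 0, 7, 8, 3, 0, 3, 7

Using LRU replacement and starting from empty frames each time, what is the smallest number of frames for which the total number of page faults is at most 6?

3

f=1: 10 faults
f=2: 8 faults
f=3: 6 faults
f=4: 4 faults
Smallest f with faults ≤ 6 is 3.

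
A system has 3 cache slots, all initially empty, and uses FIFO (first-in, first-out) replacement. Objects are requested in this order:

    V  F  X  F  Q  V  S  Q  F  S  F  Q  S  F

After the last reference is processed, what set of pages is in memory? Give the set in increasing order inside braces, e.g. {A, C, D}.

{F, Q, S}

V: miss, frames (V)
F: miss, frames (V F)
X: miss, frames (V F X)
F: hit
Q: miss, evict V, frames (F X Q)
V: miss, evict F, frames (X Q V)
S: miss, evict X, frames (Q V S)
Q: hit
F: miss, evict Q, frames (V S F)
S: hit
F: hit
Q: miss, evict V, frames (S F Q)
S: hit
F: hit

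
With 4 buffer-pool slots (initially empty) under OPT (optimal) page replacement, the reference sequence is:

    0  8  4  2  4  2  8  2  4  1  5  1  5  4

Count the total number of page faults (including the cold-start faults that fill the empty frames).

0: miss, frames [0]
8: miss, frames [0, 8]
4: miss, frames [0, 8, 4]
2: miss, frames [0, 8, 4, 2]
4: hit
2: hit
8: hit
2: hit
4: hit
1: miss, evict 2, frames [0, 8, 4, 1]
5: miss, evict 8, frames [0, 4, 1, 5]
1: hit
5: hit
4: hit
Page faults: 6.

6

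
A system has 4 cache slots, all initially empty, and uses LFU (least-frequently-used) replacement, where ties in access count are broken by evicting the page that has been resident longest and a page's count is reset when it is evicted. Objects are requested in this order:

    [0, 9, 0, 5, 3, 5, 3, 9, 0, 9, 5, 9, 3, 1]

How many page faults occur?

5

0 -> miss, frames [0]
9 -> miss, frames [0, 9]
0 -> hit
5 -> miss, frames [0, 9, 5]
3 -> miss, frames [0, 9, 5, 3]
5 -> hit
3 -> hit
9 -> hit
0 -> hit
9 -> hit
5 -> hit
9 -> hit
3 -> hit
1 -> miss, evict 0, frames [9, 5, 3, 1]
Page faults: 5.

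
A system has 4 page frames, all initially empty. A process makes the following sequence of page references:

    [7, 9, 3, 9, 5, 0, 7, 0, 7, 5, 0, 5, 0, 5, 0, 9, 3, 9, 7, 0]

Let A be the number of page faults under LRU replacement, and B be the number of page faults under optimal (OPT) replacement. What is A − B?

2

Under LRU: F F F . F F F . . . . . . . . . F . F . → 8 faults.
Under OPT: F F F . F F . . . . . . . . . . F . . . → 6 faults.
A − B = 8 − 6 = 2.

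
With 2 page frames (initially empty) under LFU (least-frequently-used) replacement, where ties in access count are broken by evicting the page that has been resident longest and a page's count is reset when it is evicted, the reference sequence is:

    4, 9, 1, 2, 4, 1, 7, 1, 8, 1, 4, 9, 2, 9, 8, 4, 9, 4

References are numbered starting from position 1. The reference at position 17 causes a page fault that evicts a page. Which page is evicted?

4

pos 1: 4 -> fault, frames (4)
pos 2: 9 -> fault, frames (4 9)
pos 3: 1 -> fault, evict 4, frames (9 1)
pos 4: 2 -> fault, evict 9, frames (1 2)
pos 5: 4 -> fault, evict 1, frames (2 4)
pos 6: 1 -> fault, evict 2, frames (4 1)
pos 7: 7 -> fault, evict 4, frames (1 7)
pos 8: 1 -> hit
pos 9: 8 -> fault, evict 7, frames (1 8)
pos 10: 1 -> hit
pos 11: 4 -> fault, evict 8, frames (1 4)
pos 12: 9 -> fault, evict 4, frames (1 9)
pos 13: 2 -> fault, evict 9, frames (1 2)
pos 14: 9 -> fault, evict 2, frames (1 9)
pos 15: 8 -> fault, evict 9, frames (1 8)
pos 16: 4 -> fault, evict 8, frames (1 4)
pos 17: 9 -> fault, evict 4, frames (1 9)
At position 17, page 4 is evicted.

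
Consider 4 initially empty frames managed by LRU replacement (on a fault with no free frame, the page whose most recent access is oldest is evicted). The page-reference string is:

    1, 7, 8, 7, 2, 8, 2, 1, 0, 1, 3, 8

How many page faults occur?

7

1 → miss, frames (1)
7 → miss, frames (1 7)
8 → miss, frames (1 7 8)
7 → hit
2 → miss, frames (1 8 7 2)
8 → hit
2 → hit
1 → hit
0 → miss, evict 7, frames (8 2 1 0)
1 → hit
3 → miss, evict 8, frames (2 0 1 3)
8 → miss, evict 2, frames (0 1 3 8)
Page faults: 7.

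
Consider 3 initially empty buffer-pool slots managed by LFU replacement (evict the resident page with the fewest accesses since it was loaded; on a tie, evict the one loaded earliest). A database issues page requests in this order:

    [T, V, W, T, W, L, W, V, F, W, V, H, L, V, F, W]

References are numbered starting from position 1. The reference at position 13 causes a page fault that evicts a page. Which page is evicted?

H

pos 1: T: miss, frames {T}
pos 2: V: miss, frames {T,V}
pos 3: W: miss, frames {T,V,W}
pos 4: T: hit
pos 5: W: hit
pos 6: L: miss, evict V, frames {T,W,L}
pos 7: W: hit
pos 8: V: miss, evict L, frames {T,W,V}
pos 9: F: miss, evict V, frames {T,W,F}
pos 10: W: hit
pos 11: V: miss, evict F, frames {T,W,V}
pos 12: H: miss, evict V, frames {T,W,H}
pos 13: L: miss, evict H, frames {T,W,L}
At position 13, page H is evicted.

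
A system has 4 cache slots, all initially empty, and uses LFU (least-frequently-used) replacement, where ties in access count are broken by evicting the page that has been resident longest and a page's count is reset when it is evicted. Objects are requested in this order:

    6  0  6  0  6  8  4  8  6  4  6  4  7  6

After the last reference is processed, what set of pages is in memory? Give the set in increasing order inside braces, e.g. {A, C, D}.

{4, 6, 7, 8}

6 -> miss, frames {6}
0 -> miss, frames {6,0}
6 -> hit
0 -> hit
6 -> hit
8 -> miss, frames {6,0,8}
4 -> miss, frames {6,0,8,4}
8 -> hit
6 -> hit
4 -> hit
6 -> hit
4 -> hit
7 -> miss, evict 0, frames {6,8,4,7}
6 -> hit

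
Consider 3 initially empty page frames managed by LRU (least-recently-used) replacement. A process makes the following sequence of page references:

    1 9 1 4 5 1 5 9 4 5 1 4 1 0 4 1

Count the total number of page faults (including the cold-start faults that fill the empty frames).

1 -> miss, frames [1]
9 -> miss, frames [1, 9]
1 -> hit
4 -> miss, frames [9, 1, 4]
5 -> miss, evict 9, frames [1, 4, 5]
1 -> hit
5 -> hit
9 -> miss, evict 4, frames [1, 5, 9]
4 -> miss, evict 1, frames [5, 9, 4]
5 -> hit
1 -> miss, evict 9, frames [4, 5, 1]
4 -> hit
1 -> hit
0 -> miss, evict 5, frames [4, 1, 0]
4 -> hit
1 -> hit
Page faults: 8.

8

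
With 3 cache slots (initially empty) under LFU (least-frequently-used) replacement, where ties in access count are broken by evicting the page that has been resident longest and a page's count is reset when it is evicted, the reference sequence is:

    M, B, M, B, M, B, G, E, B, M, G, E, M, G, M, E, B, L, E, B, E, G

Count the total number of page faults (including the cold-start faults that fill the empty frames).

11

M → miss, frames (M)
B → miss, frames (M B)
M → hit
B → hit
M → hit
B → hit
G → miss, frames (M B G)
E → miss, evict G, frames (M B E)
B → hit
M → hit
G → miss, evict E, frames (M B G)
E → miss, evict G, frames (M B E)
M → hit
G → miss, evict E, frames (M B G)
M → hit
E → miss, evict G, frames (M B E)
B → hit
L → miss, evict E, frames (M B L)
E → miss, evict L, frames (M B E)
B → hit
E → hit
G → miss, evict E, frames (M B G)
Page faults: 11.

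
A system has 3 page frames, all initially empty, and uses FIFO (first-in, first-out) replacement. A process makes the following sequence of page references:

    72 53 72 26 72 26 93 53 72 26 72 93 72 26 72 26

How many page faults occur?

5

72 -> miss, frames [72]
53 -> miss, frames [72, 53]
72 -> hit
26 -> miss, frames [72, 53, 26]
72 -> hit
26 -> hit
93 -> miss, evict 72, frames [53, 26, 93]
53 -> hit
72 -> miss, evict 53, frames [26, 93, 72]
26 -> hit
72 -> hit
93 -> hit
72 -> hit
26 -> hit
72 -> hit
26 -> hit
Page faults: 5.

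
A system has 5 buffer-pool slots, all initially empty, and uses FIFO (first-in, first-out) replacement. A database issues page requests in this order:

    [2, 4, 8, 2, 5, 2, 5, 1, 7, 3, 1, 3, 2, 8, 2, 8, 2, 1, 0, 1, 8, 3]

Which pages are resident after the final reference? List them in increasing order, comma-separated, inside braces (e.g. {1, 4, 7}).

{0, 1, 2, 3, 8}

2: miss, frames {2}
4: miss, frames {2,4}
8: miss, frames {2,4,8}
2: hit
5: miss, frames {2,4,8,5}
2: hit
5: hit
1: miss, frames {2,4,8,5,1}
7: miss, evict 2, frames {4,8,5,1,7}
3: miss, evict 4, frames {8,5,1,7,3}
1: hit
3: hit
2: miss, evict 8, frames {5,1,7,3,2}
8: miss, evict 5, frames {1,7,3,2,8}
2: hit
8: hit
2: hit
1: hit
0: miss, evict 1, frames {7,3,2,8,0}
1: miss, evict 7, frames {3,2,8,0,1}
8: hit
3: hit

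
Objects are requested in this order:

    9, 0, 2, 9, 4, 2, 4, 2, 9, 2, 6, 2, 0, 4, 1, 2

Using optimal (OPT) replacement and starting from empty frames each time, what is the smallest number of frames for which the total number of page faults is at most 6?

4

f=1: 16 faults
f=2: 9 faults
f=3: 7 faults
f=4: 6 faults
f=5: 6 faults
f=6: 6 faults
Smallest f with faults ≤ 6 is 4.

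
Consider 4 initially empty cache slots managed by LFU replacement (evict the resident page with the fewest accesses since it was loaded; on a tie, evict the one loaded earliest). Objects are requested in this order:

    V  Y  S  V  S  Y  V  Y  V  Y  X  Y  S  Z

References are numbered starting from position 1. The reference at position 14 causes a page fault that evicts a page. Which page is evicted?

pos 1: V → fault, frames (V)
pos 2: Y → fault, frames (V Y)
pos 3: S → fault, frames (V Y S)
pos 4: V → hit
pos 5: S → hit
pos 6: Y → hit
pos 7: V → hit
pos 8: Y → hit
pos 9: V → hit
pos 10: Y → hit
pos 11: X → fault, frames (V Y S X)
pos 12: Y → hit
pos 13: S → hit
pos 14: Z → fault, evict X, frames (V Y S Z)
At position 14, page X is evicted.

X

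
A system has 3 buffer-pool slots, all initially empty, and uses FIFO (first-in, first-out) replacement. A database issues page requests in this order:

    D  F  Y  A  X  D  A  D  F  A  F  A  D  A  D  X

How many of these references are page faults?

D -> miss, frames (D)
F -> miss, frames (D F)
Y -> miss, frames (D F Y)
A -> miss, evict D, frames (F Y A)
X -> miss, evict F, frames (Y A X)
D -> miss, evict Y, frames (A X D)
A -> hit
D -> hit
F -> miss, evict A, frames (X D F)
A -> miss, evict X, frames (D F A)
F -> hit
A -> hit
D -> hit
A -> hit
D -> hit
X -> miss, evict D, frames (F A X)
Page faults: 9.

9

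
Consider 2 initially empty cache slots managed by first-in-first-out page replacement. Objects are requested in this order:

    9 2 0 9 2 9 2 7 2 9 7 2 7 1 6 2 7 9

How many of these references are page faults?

14

9 -> fault, frames (9)
2 -> fault, frames (9 2)
0 -> fault, evict 9, frames (2 0)
9 -> fault, evict 2, frames (0 9)
2 -> fault, evict 0, frames (9 2)
9 -> hit
2 -> hit
7 -> fault, evict 9, frames (2 7)
2 -> hit
9 -> fault, evict 2, frames (7 9)
7 -> hit
2 -> fault, evict 7, frames (9 2)
7 -> fault, evict 9, frames (2 7)
1 -> fault, evict 2, frames (7 1)
6 -> fault, evict 7, frames (1 6)
2 -> fault, evict 1, frames (6 2)
7 -> fault, evict 6, frames (2 7)
9 -> fault, evict 2, frames (7 9)
Page faults: 14.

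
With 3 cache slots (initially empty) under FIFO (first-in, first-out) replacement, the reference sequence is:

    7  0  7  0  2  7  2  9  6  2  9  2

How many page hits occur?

7 -> fault, frames {7}
0 -> fault, frames {7,0}
7 -> hit
0 -> hit
2 -> fault, frames {7,0,2}
7 -> hit
2 -> hit
9 -> fault, evict 7, frames {0,2,9}
6 -> fault, evict 0, frames {2,9,6}
2 -> hit
9 -> hit
2 -> hit
Hits: 7.

7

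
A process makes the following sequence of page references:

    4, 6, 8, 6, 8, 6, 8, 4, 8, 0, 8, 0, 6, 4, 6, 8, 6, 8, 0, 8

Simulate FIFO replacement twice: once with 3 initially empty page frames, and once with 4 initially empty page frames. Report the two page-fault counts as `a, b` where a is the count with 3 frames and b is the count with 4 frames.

3 frames: F F F . . . . . . F . . . F F F . . F . → 8 faults.
4 frames: F F F . . . . . . F . . . . . . . . . . → 4 faults.
4 < 8: adding a frame reduced faults, as is typical.

8, 4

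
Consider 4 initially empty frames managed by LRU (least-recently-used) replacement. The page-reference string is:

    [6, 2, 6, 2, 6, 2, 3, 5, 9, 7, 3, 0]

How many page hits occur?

6: fault, frames [6]
2: fault, frames [6, 2]
6: hit
2: hit
6: hit
2: hit
3: fault, frames [6, 2, 3]
5: fault, frames [6, 2, 3, 5]
9: fault, evict 6, frames [2, 3, 5, 9]
7: fault, evict 2, frames [3, 5, 9, 7]
3: hit
0: fault, evict 5, frames [9, 7, 3, 0]
Hits: 5.

5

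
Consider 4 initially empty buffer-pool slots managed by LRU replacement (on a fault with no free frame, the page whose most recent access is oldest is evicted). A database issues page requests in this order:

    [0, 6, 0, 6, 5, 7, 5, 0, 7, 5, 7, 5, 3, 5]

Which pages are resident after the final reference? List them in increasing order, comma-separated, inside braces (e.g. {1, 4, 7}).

{0, 3, 5, 7}

0 → miss, frames [0]
6 → miss, frames [0, 6]
0 → hit
6 → hit
5 → miss, frames [0, 6, 5]
7 → miss, frames [0, 6, 5, 7]
5 → hit
0 → hit
7 → hit
5 → hit
7 → hit
5 → hit
3 → miss, evict 6, frames [0, 7, 5, 3]
5 → hit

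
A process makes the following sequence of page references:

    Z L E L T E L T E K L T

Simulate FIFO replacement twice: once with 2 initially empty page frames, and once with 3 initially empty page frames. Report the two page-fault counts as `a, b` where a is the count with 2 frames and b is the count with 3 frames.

2 frames: F F F . F . F . F F F F → 9 faults.
3 frames: F F F . F . . . . F F . → 6 faults.
6 < 9: adding a frame reduced faults, as is typical.

9, 6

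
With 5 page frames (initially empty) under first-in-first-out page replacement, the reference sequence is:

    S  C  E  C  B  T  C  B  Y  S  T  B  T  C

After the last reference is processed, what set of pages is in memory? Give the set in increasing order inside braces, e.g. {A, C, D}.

{B, C, S, T, Y}

S → fault, frames [S]
C → fault, frames [S, C]
E → fault, frames [S, C, E]
C → hit
B → fault, frames [S, C, E, B]
T → fault, frames [S, C, E, B, T]
C → hit
B → hit
Y → fault, evict S, frames [C, E, B, T, Y]
S → fault, evict C, frames [E, B, T, Y, S]
T → hit
B → hit
T → hit
C → fault, evict E, frames [B, T, Y, S, C]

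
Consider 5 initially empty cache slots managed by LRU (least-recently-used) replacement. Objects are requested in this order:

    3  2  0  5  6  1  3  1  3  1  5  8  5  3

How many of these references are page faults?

8

3 → miss, frames [3]
2 → miss, frames [3, 2]
0 → miss, frames [3, 2, 0]
5 → miss, frames [3, 2, 0, 5]
6 → miss, frames [3, 2, 0, 5, 6]
1 → miss, evict 3, frames [2, 0, 5, 6, 1]
3 → miss, evict 2, frames [0, 5, 6, 1, 3]
1 → hit
3 → hit
1 → hit
5 → hit
8 → miss, evict 0, frames [6, 3, 1, 5, 8]
5 → hit
3 → hit
Page faults: 8.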